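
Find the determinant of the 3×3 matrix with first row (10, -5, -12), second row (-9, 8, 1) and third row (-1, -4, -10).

-833

Expand along column 1:
  + 10 · |8 1; -4 -10| = 10·(-80 − (-4)) = -760
  − (-9) · |-5 -12; -4 -10| = −(-9)·(50 − 48) = 18
  + (-1) · |-5 -12; 8 1| = (-1)·(-5 − (-96)) = -91
Sum: (-760) + (18) + (-91) = -833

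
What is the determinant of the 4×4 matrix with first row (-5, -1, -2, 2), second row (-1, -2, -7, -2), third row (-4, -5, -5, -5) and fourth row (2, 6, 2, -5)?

Expand along row 1:
  + (-5) · M_11   where M_11 = det([-2 -7 -2; -5 -5 -5; 6 2 -5]) = 275
  − (-1) · M_12   where M_12 = det([-1 -7 -2; -4 -5 -5; 2 2 -5]) = 171
  + (-2) · M_13   where M_13 = det([-1 -2 -2; -4 -5 -5; 2 6 -5]) = 33
  − (2) · M_14   where M_14 = det([-1 -2 -7; -4 -5 -5; 2 6 2]) = 82
det = (+1)·(-5)·(275) + (-1)·(-1)·(171) + (+1)·(-2)·(33) + (-1)·(2)·(82) = -1434

-1434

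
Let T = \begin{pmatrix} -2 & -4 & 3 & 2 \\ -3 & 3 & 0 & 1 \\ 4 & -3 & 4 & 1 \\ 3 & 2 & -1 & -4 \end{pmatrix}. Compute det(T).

Expand along row 2 (it has 1 zero):
  − (-3) · M_21   where M_21 = det([-4 3 2; -3 4 1; 2 -1 -4]) = 20
  + (3) · M_22   where M_22 = det([-2 3 2; 4 4 1; 3 -1 -4]) = 55
  + (1) · M_24   where M_24 = det([-2 -4 3; 4 -3 4; 3 2 -1]) = -3
det = (-1)·(-3)·(20) + (+1)·(3)·(55) + (+1)·(1)·(-3) = 222

|T| = 222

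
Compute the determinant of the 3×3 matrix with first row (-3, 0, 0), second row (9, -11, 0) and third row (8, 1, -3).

The matrix is lower triangular, so the determinant is the product of the diagonal entries:
det = (-3) · (-11) · (-3) = -99

The determinant is -99.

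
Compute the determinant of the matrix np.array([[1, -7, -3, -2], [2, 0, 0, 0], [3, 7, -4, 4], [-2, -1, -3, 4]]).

-348

Expand along row 2 (it has 3 zeros):
  − (2) · M_21   where M_21 = det([-7 -3 -2; 7 -4 4; -1 -3 4]) = 174
det = (-1)·(2)·(174) = -348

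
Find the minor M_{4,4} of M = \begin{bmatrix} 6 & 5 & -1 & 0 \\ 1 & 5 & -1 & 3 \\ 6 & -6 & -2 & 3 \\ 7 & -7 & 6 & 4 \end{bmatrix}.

Delete row 4 and column 4; the remaining 3×3 submatrix is [6 5 -1; 1 5 -1; 6 -6 -2].
Its determinant is -80.

The minor is -80.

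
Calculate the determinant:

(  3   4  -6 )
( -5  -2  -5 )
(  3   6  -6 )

90

Expand along column 1:
  + 3 · |-2 -5; 6 -6| = 3·(12 − (-30)) = 126
  − (-5) · |4 -6; 6 -6| = −(-5)·(-24 − (-36)) = 60
  + 3 · |4 -6; -2 -5| = 3·(-20 − 12) = -96
Sum: (126) + (60) + (-96) = 90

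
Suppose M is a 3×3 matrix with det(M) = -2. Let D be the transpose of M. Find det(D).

-2

det(Mᵀ) = det(M).
det(D) = (1)·(-2) = -2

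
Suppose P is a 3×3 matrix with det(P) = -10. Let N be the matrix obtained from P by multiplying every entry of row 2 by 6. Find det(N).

det(N) = -60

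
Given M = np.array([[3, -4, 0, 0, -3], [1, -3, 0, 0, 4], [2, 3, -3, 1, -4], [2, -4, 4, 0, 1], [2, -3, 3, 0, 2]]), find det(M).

The determinant is 75.

Expand along column 4 (it has 4 zeros):
  − (1) · M_34   where M_34 = det([3 -4 0 -3; 1 -3 0 4; 2 -4 4 1; 2 -3 3 2]) = -75
det = (-1)·(1)·(-75) = 75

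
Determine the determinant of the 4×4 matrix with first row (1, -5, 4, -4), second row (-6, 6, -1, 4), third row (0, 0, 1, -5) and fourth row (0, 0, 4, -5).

-360

The matrix is block upper-triangular with a 2×2 block and a 2×2 block on the diagonal, so its determinant equals the product of the determinants of the diagonal blocks.
det of the 2×2 block = -24
det of the 2×2 block = 15
det = (-24)·(15) = -360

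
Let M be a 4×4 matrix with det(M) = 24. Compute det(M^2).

det(M^2) = (det M)^2 = (24)^2 = 576

576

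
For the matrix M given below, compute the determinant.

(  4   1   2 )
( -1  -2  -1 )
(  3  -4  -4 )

Expand along row 1:
  + 4 · |-2 -1; -4 -4| = 4·(8 − 4) = 16
  − 1 · |-1 -1; 3 -4| = −1·(4 − (-3)) = -7
  + 2 · |-1 -2; 3 -4| = 2·(4 − (-6)) = 20
Sum: (16) + (-7) + (20) = 29

det(M) = 29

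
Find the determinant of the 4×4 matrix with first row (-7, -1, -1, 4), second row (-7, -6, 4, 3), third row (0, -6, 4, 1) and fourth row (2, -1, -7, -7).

1052

Expand along row 3 (it has 1 zero):
  − (-6) · M_32   where M_32 = det([-7 -1 4; -7 4 3; 2 -7 -7]) = 256
  + (4) · M_33   where M_33 = det([-7 -1 4; -7 -6 3; 2 -1 -7]) = -196
  − (1) · M_34   where M_34 = det([-7 -1 -1; -7 -6 4; 2 -1 -7]) = -300
det = (-1)·(-6)·(256) + (+1)·(4)·(-196) + (-1)·(1)·(-300) = 1052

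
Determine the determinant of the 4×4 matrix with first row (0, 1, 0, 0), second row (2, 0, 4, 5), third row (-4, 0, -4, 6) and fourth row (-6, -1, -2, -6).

Expand along row 1 (it has 3 zeros):
  − (1) · M_12   where M_12 = det([2 4 5; -4 -4 6; -6 -2 -6]) = -248
det = (-1)·(1)·(-248) = 248

The determinant is 248.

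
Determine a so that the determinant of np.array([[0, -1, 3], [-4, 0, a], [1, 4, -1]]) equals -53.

9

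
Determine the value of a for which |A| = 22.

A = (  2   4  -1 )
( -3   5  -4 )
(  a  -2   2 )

Expanding along the row containing a, det(A) is linear in a: det(A) = (-11)·a + (22).
Set (-11)·a + (22) = 22  ⇒  (-11)·a = 0  ⇒  a = 0.

0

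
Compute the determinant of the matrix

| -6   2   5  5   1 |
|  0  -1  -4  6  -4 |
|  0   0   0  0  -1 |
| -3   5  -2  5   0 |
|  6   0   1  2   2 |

2019

Expand along row 3 (it has 4 zeros):
  + (-1) · M_35   where M_35 = det([-6 2 5 5; 0 -1 -4 6; -3 5 -2 5; 6 0 1 2]) = -2019
det = (+1)·(-1)·(-2019) = 2019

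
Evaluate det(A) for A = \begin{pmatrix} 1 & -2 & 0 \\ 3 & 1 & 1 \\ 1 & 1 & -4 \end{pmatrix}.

-31

Expand along column 3:
  − 1 · |1 -2; 1 1| = −1·(1 − (-2)) = -3
  + (-4) · |1 -2; 3 1| = (-4)·(1 − (-6)) = -28
Sum: (-3) + (-28) = -31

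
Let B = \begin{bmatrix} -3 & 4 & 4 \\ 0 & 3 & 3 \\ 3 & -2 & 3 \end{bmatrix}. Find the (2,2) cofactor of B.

Delete row 2 and column 2; the remaining 2×2 submatrix is [-3 4; 3 3].
Its determinant is (-3)·3 − 4·3 = -21.
The cofactor carries sign (−1)^(2+2) = +1, so C_{2,2} = +(-21) = -21.

The cofactor is -21.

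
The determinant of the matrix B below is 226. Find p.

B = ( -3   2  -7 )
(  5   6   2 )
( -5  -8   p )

Expanding along the column containing p, det(B) is linear in p: det(B) = (-28)·p + (2).
Set (-28)·p + (2) = 226  ⇒  (-28)·p = 224  ⇒  p = -8.

-8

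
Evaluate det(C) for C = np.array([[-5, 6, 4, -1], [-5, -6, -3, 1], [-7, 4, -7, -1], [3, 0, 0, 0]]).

Expand along row 4 (it has 3 zeros):
  − (3) · M_41   where M_41 = det([6 4 -1; -6 -3 1; 4 -7 -1]) = -2
det = (-1)·(3)·(-2) = 6

det(C) = 6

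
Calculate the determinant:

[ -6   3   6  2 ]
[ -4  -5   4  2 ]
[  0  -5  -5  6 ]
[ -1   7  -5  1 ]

1122

Expand along row 3 (it has 1 zero):
  − (-5) · M_32   where M_32 = det([-6 6 2; -4 4 2; -1 -5 1]) = -24
  + (-5) · M_33   where M_33 = det([-6 3 2; -4 -5 2; -1 7 1]) = 54
  − (6) · M_34   where M_34 = det([-6 3 6; -4 -5 4; -1 7 -5]) = -252
det = (-1)·(-5)·(-24) + (+1)·(-5)·(54) + (-1)·(6)·(-252) = 1122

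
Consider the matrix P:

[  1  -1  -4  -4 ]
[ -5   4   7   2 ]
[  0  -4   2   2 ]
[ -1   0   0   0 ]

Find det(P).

-90

Expand along row 4 (it has 3 zeros):
  − (-1) · M_41   where M_41 = det([-1 -4 -4; 4 7 2; -4 2 2]) = -90
det = (-1)·(-1)·(-90) = -90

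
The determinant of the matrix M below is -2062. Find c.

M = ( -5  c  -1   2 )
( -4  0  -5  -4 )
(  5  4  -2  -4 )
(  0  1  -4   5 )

Expanding along the column containing c, det(M) is linear in c: det(M) = (-309)·c + (-826).
Set (-309)·c + (-826) = -2062  ⇒  (-309)·c = -1236  ⇒  c = 4.

4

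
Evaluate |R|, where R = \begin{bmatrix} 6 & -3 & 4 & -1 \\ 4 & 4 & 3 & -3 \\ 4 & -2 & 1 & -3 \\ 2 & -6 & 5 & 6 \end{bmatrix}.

Expand along row 1:
  + (6) · M_11   where M_11 = det([4 3 -3; -2 1 -3; -6 5 6]) = 186
  − (-3) · M_12   where M_12 = det([4 3 -3; 4 1 -3; 2 5 6]) = -60
  + (4) · M_13   where M_13 = det([4 4 -3; 4 -2 -3; 2 -6 6]) = -180
  − (-1) · M_14   where M_14 = det([4 4 3; 4 -2 1; 2 -6 5]) = -148
det = (+1)·(6)·(186) + (-1)·(-3)·(-60) + (+1)·(4)·(-180) + (-1)·(-1)·(-148) = 68

68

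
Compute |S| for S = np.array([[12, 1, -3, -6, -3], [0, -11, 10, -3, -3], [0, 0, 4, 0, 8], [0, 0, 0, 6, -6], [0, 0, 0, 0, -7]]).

|S| = 22176

S is upper triangular, so det(S) is the product of the diagonal entries:
det = (12) · (-11) · (4) · (6) · (-7) = 22176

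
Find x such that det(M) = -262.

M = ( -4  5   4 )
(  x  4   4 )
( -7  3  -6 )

Expanding along the column containing x, det(M) is linear in x: det(M) = (42)·x + (116).
Set (42)·x + (116) = -262  ⇒  (42)·x = -378  ⇒  x = -9.

x = -9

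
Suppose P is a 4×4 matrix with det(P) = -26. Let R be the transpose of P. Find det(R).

-26

det(Pᵀ) = det(P).
det(R) = (1)·(-26) = -26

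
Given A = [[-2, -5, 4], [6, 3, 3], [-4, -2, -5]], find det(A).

|A| = -72

Expand along column 1:
  + (-2) · |3 3; -2 -5| = (-2)·(-15 − (-6)) = 18
  − 6 · |-5 4; -2 -5| = −6·(25 − (-8)) = -198
  + (-4) · |-5 4; 3 3| = (-4)·(-15 − 12) = 108
Sum: (18) + (-198) + (108) = -72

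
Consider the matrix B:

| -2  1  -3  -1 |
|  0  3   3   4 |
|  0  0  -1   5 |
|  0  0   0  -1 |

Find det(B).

B is upper triangular, so det(B) is the product of the diagonal entries:
det = (-2) · (3) · (-1) · (-1) = -6

-6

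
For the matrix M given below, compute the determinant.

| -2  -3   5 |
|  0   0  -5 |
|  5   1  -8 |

The determinant is 65.

Expand along row 2:
  − (-5) · |-2 -3; 5 1| = −(-5)·(-2 − (-15)) = 65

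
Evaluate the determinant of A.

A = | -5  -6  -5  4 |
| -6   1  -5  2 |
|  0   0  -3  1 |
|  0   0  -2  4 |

410

A is block upper-triangular with a 2×2 block and a 2×2 block on the diagonal, so its determinant equals the product of the determinants of the diagonal blocks.
det of the 2×2 block = -41
det of the 2×2 block = -10
det = (-41)·(-10) = 410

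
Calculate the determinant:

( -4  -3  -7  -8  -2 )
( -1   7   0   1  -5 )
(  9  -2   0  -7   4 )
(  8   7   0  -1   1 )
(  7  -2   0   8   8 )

The determinant is -9548.

Expand along column 3 (it has 4 zeros):
  + (-7) · M_13   where M_13 = det([-1 7 1 -5; 9 -2 -7 4; 8 7 -1 1; 7 -2 8 8]) = 1364
det = (+1)·(-7)·(1364) = -9548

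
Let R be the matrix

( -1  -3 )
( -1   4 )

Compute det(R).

-7

det(R) = (-1)·4 − (-3)·(-1) = -4 − 3 = -7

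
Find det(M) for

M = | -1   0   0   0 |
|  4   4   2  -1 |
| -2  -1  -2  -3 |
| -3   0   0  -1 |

det(M) = -6

Expand along row 1 (it has 3 zeros):
  + (-1) · M_11   where M_11 = det([4 2 -1; -1 -2 -3; 0 0 -1]) = 6
det = (+1)·(-1)·(6) = -6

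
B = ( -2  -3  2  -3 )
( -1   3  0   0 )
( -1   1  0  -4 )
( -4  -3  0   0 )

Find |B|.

|B| = 120

Expand along column 3 (it has 3 zeros):
  + (2) · M_13   where M_13 = det([-1 3 0; -1 1 -4; -4 -3 0]) = 60
det = (+1)·(2)·(60) = 120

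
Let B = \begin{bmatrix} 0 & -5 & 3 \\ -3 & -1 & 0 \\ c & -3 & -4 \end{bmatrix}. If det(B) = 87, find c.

0

Expanding along the column containing c, det(B) is linear in c: det(B) = (3)·c + (87).
Set (3)·c + (87) = 87  ⇒  (3)·c = 0  ⇒  c = 0.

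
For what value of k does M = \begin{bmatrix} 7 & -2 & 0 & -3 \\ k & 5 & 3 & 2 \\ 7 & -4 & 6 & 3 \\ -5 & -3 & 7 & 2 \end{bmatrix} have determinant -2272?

8

Expanding along the row containing k, det(M) is linear in k: det(M) = (-48)·k + (-1888).
Set (-48)·k + (-1888) = -2272  ⇒  (-48)·k = -384  ⇒  k = 8.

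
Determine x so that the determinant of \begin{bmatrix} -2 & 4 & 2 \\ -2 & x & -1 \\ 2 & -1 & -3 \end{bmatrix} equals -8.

x = 9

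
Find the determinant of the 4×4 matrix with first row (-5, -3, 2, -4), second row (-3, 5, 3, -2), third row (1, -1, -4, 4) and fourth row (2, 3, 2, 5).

Expand along row 1:
  + (-5) · M_11   where M_11 = det([5 3 -2; -1 -4 4; 3 2 5]) = -109
  − (-3) · M_12   where M_12 = det([-3 3 -2; 1 -4 4; 2 2 5]) = 73
  + (2) · M_13   where M_13 = det([-3 5 -2; 1 -1 4; 2 3 5]) = 56
  − (-4) · M_14   where M_14 = det([-3 5 3; 1 -1 -4; 2 3 2]) = -65
det = (+1)·(-5)·(-109) + (-1)·(-3)·(73) + (+1)·(2)·(56) + (-1)·(-4)·(-65) = 616

616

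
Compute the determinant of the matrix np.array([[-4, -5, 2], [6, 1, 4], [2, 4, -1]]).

42

Expand along row 1:
  + (-4) · |1 4; 4 -1| = (-4)·(-1 − 16) = 68
  − (-5) · |6 4; 2 -1| = −(-5)·(-6 − 8) = -70
  + 2 · |6 1; 2 4| = 2·(24 − 2) = 44
Sum: (68) + (-70) + (44) = 42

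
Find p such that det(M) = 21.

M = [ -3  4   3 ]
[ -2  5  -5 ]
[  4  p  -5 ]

Expanding along the column containing p, det(M) is linear in p: det(M) = (-21)·p + (-105).
Set (-21)·p + (-105) = 21  ⇒  (-21)·p = 126  ⇒  p = -6.

p = -6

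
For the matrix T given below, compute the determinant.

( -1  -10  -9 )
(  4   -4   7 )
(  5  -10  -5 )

-460

Expand along row 1:
  + (-1) · |-4 7; -10 -5| = (-1)·(20 − (-70)) = -90
  − (-10) · |4 7; 5 -5| = −(-10)·(-20 − 35) = -550
  + (-9) · |4 -4; 5 -10| = (-9)·(-40 − (-20)) = 180
Sum: (-90) + (-550) + (180) = -460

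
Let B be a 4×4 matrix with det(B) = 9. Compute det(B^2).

det(B^2) = (det B)^2 = (9)^2 = 81

The determinant is 81.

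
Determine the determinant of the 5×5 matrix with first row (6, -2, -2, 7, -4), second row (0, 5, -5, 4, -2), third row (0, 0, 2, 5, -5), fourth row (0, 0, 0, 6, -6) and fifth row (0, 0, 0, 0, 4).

1440

The matrix is upper triangular, so the determinant is the product of the diagonal entries:
det = (6) · (5) · (2) · (6) · (4) = 1440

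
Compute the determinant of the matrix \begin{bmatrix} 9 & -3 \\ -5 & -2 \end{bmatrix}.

-33

det = 9·(-2) − (-3)·(-5) = -18 − 15 = -33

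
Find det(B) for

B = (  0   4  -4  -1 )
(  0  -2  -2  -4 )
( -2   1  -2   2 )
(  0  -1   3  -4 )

Expand along column 1 (it has 3 zeros):
  + (-2) · M_31   where M_31 = det([4 -4 -1; -2 -2 -4; -1 3 -4]) = 104
det = (+1)·(-2)·(104) = -208

-208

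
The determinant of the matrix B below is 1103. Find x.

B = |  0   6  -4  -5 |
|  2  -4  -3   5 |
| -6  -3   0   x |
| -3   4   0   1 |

Expanding along the row containing x, det(B) is linear in x: det(B) = (-70)·x + (1383).
Set (-70)·x + (1383) = 1103  ⇒  (-70)·x = -280  ⇒  x = 4.

x = 4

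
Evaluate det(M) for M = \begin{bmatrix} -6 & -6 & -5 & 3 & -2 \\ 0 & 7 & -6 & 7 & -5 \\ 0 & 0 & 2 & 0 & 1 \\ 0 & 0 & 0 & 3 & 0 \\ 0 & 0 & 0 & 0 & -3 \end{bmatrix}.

M is upper triangular, so det(M) is the product of the diagonal entries:
det = (-6) · (7) · (2) · (3) · (-3) = 756

|M| = 756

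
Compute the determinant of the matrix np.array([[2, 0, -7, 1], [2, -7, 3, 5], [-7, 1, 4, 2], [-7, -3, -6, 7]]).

-611

Expand along row 1 (it has 1 zero):
  + (2) · M_11   where M_11 = det([-7 3 5; 1 4 2; -3 -6 7]) = -289
  + (-7) · M_13   where M_13 = det([2 -7 5; -7 1 2; -7 -3 7]) = -79
  − (1) · M_14   where M_14 = det([2 -7 3; -7 1 4; -7 -3 -6]) = 586
det = (+1)·(2)·(-289) + (+1)·(-7)·(-79) + (-1)·(1)·(586) = -611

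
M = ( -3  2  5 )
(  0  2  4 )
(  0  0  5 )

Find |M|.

M is upper triangular, so det(M) is the product of the diagonal entries:
det = (-3) · (2) · (5) = -30

|M| = -30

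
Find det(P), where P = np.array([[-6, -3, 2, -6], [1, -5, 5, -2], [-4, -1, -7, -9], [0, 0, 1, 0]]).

Expand along row 4 (it has 3 zeros):
  − (1) · M_43   where M_43 = det([-6 -3 -6; 1 -5 -2; -4 -1 -9]) = -183
det = (-1)·(1)·(-183) = 183

The determinant is 183.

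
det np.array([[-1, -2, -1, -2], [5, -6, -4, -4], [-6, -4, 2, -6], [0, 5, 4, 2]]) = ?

Expand along row 4 (it has 1 zero):
  + (5) · M_42   where M_42 = det([-1 -1 -2; 5 -4 -4; -6 2 -6]) = -58
  − (4) · M_43   where M_43 = det([-1 -2 -2; 5 -6 -4; -6 -4 -6]) = -16
  + (2) · M_44   where M_44 = det([-1 -2 -1; 5 -6 -4; -6 -4 2]) = 56
det = (+1)·(5)·(-58) + (-1)·(4)·(-16) + (+1)·(2)·(56) = -114

The determinant is -114.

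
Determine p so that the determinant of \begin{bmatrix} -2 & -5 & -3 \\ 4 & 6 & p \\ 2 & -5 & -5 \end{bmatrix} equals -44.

Expanding along the column containing p, det(A) is linear in p: det(A) = (-20)·p + (56).
Set (-20)·p + (56) = -44  ⇒  (-20)·p = -100  ⇒  p = 5.

5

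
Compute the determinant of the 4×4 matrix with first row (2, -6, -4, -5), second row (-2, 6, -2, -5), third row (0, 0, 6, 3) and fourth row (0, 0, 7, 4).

The matrix is block upper-triangular with a 2×2 block and a 2×2 block on the diagonal, so its determinant equals the product of the determinants of the diagonal blocks.
det of the 2×2 block = 0
det of the 2×2 block = 3
det = (0)·(3) = 0

0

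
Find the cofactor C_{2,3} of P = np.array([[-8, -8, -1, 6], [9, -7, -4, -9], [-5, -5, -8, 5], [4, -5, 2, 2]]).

Delete row 2 and column 3; the remaining 3×3 submatrix is [-8 -8 6; -5 -5 5; 4 -5 2].
Its determinant is -90.
The cofactor carries sign (−1)^(2+3) = −1, so C_{2,3} = −(-90) = 90.

90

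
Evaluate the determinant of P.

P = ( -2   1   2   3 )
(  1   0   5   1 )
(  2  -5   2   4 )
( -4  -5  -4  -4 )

det(P) = 752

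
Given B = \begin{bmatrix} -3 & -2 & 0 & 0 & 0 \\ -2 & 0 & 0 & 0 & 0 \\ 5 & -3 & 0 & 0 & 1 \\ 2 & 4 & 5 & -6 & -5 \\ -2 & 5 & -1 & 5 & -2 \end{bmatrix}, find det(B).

B is block lower-triangular with a 2×2 block and a 3×3 block on the diagonal, so its determinant equals the product of the determinants of the diagonal blocks.
det of the 2×2 block = -4
det of the 3×3 block = 19
det = (-4)·(19) = -76

-76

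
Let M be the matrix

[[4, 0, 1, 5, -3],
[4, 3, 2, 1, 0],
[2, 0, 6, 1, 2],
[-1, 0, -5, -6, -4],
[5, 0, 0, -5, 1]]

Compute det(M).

Expand along column 2 (it has 4 zeros):
  + (3) · M_22   where M_22 = det([4 1 5 -3; 2 6 1 2; -1 -5 -6 -4; 5 0 -5 1]) = -1178
det = (+1)·(3)·(-1178) = -3534

-3534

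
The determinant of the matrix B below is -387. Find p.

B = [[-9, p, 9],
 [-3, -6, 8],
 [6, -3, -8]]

p = -6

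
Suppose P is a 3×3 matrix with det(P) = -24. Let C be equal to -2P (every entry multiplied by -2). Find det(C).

|C| = 192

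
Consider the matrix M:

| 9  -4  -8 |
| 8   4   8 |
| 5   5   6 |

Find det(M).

The determinant is -272.

Expand along column 1:
  + 9 · |4 8; 5 6| = 9·(24 − 40) = -144
  − 8 · |-4 -8; 5 6| = −8·(-24 − (-40)) = -128
  + 5 · |-4 -8; 4 8| = 5·(-32 − (-32)) = 0
Sum: (-144) + (-128) + (0) = -272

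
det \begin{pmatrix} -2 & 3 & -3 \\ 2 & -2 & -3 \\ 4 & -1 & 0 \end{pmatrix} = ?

-48

Expand along row 3:
  + 4 · |3 -3; -2 -3| = 4·(-9 − 6) = -60
  − (-1) · |-2 -3; 2 -3| = −(-1)·(6 − (-6)) = 12
Sum: (-60) + (12) = -48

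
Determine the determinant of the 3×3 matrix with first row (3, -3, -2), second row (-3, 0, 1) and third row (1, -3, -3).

15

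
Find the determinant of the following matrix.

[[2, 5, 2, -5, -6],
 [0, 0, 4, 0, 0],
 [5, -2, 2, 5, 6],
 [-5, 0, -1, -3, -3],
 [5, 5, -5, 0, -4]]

-48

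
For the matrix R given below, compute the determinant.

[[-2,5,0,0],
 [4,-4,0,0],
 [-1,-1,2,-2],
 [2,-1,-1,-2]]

72

R is block lower-triangular with a 2×2 block and a 2×2 block on the diagonal, so its determinant equals the product of the determinants of the diagonal blocks.
det of the 2×2 block = -12
det of the 2×2 block = -6
det = (-12)·(-6) = 72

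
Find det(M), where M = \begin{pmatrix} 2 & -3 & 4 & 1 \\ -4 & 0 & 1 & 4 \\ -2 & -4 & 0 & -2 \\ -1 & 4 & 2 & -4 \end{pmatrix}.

The determinant is -822.

Expand along row 2 (it has 1 zero):
  − (-4) · M_21   where M_21 = det([-3 4 1; -4 0 -2; 4 2 -4]) = -116
  − (1) · M_23   where M_23 = det([2 -3 1; -2 -4 -2; -1 4 -4]) = 54
  + (4) · M_24   where M_24 = det([2 -3 4; -2 -4 0; -1 4 2]) = -76
det = (-1)·(-4)·(-116) + (-1)·(1)·(54) + (+1)·(4)·(-76) = -822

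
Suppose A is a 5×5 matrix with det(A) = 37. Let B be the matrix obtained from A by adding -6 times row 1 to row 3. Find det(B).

The determinant is 37.

Adding a multiple of one row to another leaves the determinant unchanged.
det(B) = (1)·(37) = 37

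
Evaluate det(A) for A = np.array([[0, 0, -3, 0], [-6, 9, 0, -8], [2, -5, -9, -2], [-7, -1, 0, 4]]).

|A| = -1446

Expand along row 1 (it has 3 zeros):
  + (-3) · M_13   where M_13 = det([-6 9 -8; 2 -5 -2; -7 -1 4]) = 482
det = (+1)·(-3)·(482) = -1446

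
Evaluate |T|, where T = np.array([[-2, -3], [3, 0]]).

det(T) = (-2)·0 − (-3)·3 = 0 − (-9) = 9

9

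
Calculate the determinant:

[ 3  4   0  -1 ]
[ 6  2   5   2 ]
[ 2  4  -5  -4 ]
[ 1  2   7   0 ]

-278

Expand along row 1 (it has 1 zero):
  + (3) · M_11   where M_11 = det([2 5 2; 4 -5 -4; 2 7 0]) = 92
  − (4) · M_12   where M_12 = det([6 5 2; 2 -5 -4; 1 7 0]) = 186
  − (-1) · M_14   where M_14 = det([6 2 5; 2 4 -5; 1 2 7]) = 190
det = (+1)·(3)·(92) + (-1)·(4)·(186) + (-1)·(-1)·(190) = -278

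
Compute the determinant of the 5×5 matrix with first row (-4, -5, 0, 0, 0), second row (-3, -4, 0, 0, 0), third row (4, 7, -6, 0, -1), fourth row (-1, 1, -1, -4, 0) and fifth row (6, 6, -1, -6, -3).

-74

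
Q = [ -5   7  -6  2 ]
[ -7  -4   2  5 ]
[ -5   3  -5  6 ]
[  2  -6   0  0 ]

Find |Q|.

det(Q) = 1076

Expand along row 4 (it has 2 zeros):
  − (2) · M_41   where M_41 = det([7 -6 2; -4 2 5; 3 -5 6]) = 53
  + (-6) · M_42   where M_42 = det([-5 -6 2; -7 2 5; -5 -5 6]) = -197
det = (-1)·(2)·(53) + (+1)·(-6)·(-197) = 1076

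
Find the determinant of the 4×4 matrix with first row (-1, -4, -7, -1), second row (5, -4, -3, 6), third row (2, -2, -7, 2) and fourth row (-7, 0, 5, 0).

Expand along row 4 (it has 2 zeros):
  − (-7) · M_41   where M_41 = det([-4 -7 -1; -4 -3 6; -2 -7 2]) = -138
  − (5) · M_43   where M_43 = det([-1 -4 -1; 5 -4 6; 2 -2 2]) = -10
det = (-1)·(-7)·(-138) + (-1)·(5)·(-10) = -916

The determinant is -916.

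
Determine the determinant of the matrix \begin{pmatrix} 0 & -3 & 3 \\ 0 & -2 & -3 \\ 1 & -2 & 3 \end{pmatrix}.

15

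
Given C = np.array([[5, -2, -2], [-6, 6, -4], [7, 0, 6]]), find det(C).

Expand along row 3:
  + 7 · |-2 -2; 6 -4| = 7·(8 − (-12)) = 140
  + 6 · |5 -2; -6 6| = 6·(30 − 12) = 108
Sum: (140) + (108) = 248

248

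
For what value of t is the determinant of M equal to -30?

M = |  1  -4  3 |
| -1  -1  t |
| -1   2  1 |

Expanding along the column containing t, det(M) is linear in t: det(M) = (2)·t + (-14).
Set (2)·t + (-14) = -30  ⇒  (2)·t = -16  ⇒  t = -8.

t = -8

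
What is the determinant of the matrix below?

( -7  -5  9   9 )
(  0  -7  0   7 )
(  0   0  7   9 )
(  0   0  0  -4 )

The matrix is upper triangular, so the determinant is the product of the diagonal entries:
det = (-7) · (-7) · (7) · (-4) = -1372

-1372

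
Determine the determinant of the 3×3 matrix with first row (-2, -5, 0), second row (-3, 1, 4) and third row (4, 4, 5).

-133

Expand along row 1:
  + (-2) · |1 4; 4 5| = (-2)·(5 − 16) = 22
  − (-5) · |-3 4; 4 5| = −(-5)·(-15 − 16) = -155
Sum: (22) + (-155) = -133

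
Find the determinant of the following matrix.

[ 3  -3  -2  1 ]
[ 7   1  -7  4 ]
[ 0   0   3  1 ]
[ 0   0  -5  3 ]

The matrix is block upper-triangular with a 2×2 block and a 2×2 block on the diagonal, so its determinant equals the product of the determinants of the diagonal blocks.
det of the 2×2 block = 24
det of the 2×2 block = 14
det = (24)·(14) = 336

The determinant is 336.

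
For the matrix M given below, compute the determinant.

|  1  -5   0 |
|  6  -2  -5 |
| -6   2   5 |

Expand along column 3:
  − (-5) · |1 -5; -6 2| = −(-5)·(2 − 30) = -140
  + 5 · |1 -5; 6 -2| = 5·(-2 − (-30)) = 140
Sum: (-140) + (140) = 0

det(M) = 0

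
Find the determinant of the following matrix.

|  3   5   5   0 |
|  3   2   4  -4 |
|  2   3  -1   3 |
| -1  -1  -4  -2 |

Expand along row 1 (it has 1 zero):
  + (3) · M_11   where M_11 = det([2 4 -4; 3 -1 3; -1 -4 -2]) = 92
  − (5) · M_12   where M_12 = det([3 4 -4; 2 -1 3; -1 -4 -2]) = 82
  + (5) · M_13   where M_13 = det([3 2 -4; 2 3 3; -1 -1 -2]) = -11
det = (+1)·(3)·(92) + (-1)·(5)·(82) + (+1)·(5)·(-11) = -189

-189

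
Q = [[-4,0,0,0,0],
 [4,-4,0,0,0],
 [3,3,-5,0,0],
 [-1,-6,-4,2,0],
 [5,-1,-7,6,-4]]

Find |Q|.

Q is lower triangular, so det(Q) is the product of the diagonal entries:
det = (-4) · (-4) · (-5) · (2) · (-4) = 640

det(Q) = 640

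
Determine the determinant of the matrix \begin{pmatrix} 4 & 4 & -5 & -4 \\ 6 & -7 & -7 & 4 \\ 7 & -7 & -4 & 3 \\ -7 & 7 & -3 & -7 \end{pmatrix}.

Expand along row 1:
  + (4) · M_11   where M_11 = det([-7 -7 4; -7 -4 3; 7 -3 -7]) = 133
  − (4) · M_12   where M_12 = det([6 -7 4; 7 -4 3; -7 -3 -7]) = -170
  + (-5) · M_13   where M_13 = det([6 -7 4; 7 -7 3; -7 7 -7]) = -28
  − (-4) · M_14   where M_14 = det([6 -7 -7; 7 -7 -4; -7 7 -3]) = -49
det = (+1)·(4)·(133) + (-1)·(4)·(-170) + (+1)·(-5)·(-28) + (-1)·(-4)·(-49) = 1156

1156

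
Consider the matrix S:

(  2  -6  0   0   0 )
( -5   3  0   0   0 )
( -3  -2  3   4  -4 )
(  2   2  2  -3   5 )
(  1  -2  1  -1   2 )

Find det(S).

72

S is block lower-triangular with a 2×2 block and a 3×3 block on the diagonal, so its determinant equals the product of the determinants of the diagonal blocks.
det of the 2×2 block = -24
det of the 3×3 block = -3
det = (-24)·(-3) = 72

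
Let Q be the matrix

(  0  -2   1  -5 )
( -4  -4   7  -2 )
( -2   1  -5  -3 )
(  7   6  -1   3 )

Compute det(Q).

-705

Expand along row 1 (it has 1 zero):
  − (-2) · M_12   where M_12 = det([-4 7 -2; -2 -5 -3; 7 -1 3]) = -107
  + (1) · M_13   where M_13 = det([-4 -4 -2; -2 1 -3; 7 6 3]) = 14
  − (-5) · M_14   where M_14 = det([-4 -4 7; -2 1 -5; 7 6 -1]) = -101
det = (-1)·(-2)·(-107) + (+1)·(1)·(14) + (-1)·(-5)·(-101) = -705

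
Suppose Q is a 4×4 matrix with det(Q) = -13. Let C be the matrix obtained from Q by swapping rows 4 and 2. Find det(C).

|C| = 13

Swapping two rows multiplies the determinant by −1.
det(C) = (-1)·(-13) = 13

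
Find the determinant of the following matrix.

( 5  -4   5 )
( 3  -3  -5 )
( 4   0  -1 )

143

Expand along column 2:
  − (-4) · |3 -5; 4 -1| = −(-4)·(-3 − (-20)) = 68
  + (-3) · |5 5; 4 -1| = (-3)·(-5 − 20) = 75
Sum: (68) + (75) = 143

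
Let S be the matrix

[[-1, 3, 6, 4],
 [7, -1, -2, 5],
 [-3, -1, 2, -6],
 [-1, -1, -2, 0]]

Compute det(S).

Expand along row 4 (it has 1 zero):
  − (-1) · M_41   where M_41 = det([3 6 4; -1 -2 5; -1 2 -6]) = -76
  + (-1) · M_42   where M_42 = det([-1 6 4; 7 -2 5; -3 2 -6]) = 192
  − (-2) · M_43   where M_43 = det([-1 3 4; 7 -1 5; -3 -1 -6]) = 30
det = (-1)·(-1)·(-76) + (+1)·(-1)·(192) + (-1)·(-2)·(30) = -208

The determinant is -208.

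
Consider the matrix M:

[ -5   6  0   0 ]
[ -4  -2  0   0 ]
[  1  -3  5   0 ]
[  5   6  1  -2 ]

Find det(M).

M is block lower-triangular with a 2×2 block and a 2×2 block on the diagonal, so its determinant equals the product of the determinants of the diagonal blocks.
det of the 2×2 block = 34
det of the 2×2 block = -10
det = (34)·(-10) = -340

det(M) = -340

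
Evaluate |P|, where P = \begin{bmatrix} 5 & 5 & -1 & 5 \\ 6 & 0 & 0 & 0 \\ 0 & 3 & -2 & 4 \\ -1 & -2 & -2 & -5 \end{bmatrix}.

-198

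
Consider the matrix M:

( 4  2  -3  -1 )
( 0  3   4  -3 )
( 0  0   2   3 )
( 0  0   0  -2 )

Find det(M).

det(M) = -48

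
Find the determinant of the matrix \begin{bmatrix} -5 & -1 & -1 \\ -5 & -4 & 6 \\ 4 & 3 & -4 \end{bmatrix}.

5

Expand along column 1:
  + (-5) · |-4 6; 3 -4| = (-5)·(16 − 18) = 10
  − (-5) · |-1 -1; 3 -4| = −(-5)·(4 − (-3)) = 35
  + 4 · |-1 -1; -4 6| = 4·(-6 − 4) = -40
Sum: (10) + (35) + (-40) = 5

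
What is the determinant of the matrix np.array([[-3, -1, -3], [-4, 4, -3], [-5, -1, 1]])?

Expand along column 1:
  + (-3) · |4 -3; -1 1| = (-3)·(4 − 3) = -3
  − (-4) · |-1 -3; -1 1| = −(-4)·(-1 − 3) = -16
  + (-5) · |-1 -3; 4 -3| = (-5)·(3 − (-12)) = -75
Sum: (-3) + (-16) + (-75) = -94

-94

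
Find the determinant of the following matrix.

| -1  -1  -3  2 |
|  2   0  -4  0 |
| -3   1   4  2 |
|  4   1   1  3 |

The determinant is -102.

Expand along row 2 (it has 2 zeros):
  − (2) · M_21   where M_21 = det([-1 -3 2; 1 4 2; 1 1 3]) = -13
  − (-4) · M_23   where M_23 = det([-1 -1 2; -3 1 2; 4 1 3]) = -32
det = (-1)·(2)·(-13) + (-1)·(-4)·(-32) = -102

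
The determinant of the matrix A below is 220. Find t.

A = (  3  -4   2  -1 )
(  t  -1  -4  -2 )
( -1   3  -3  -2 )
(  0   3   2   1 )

Expanding along the row containing t, det(A) is linear in t: det(A) = (37)·t + (35).
Set (37)·t + (35) = 220  ⇒  (37)·t = 185  ⇒  t = 5.

5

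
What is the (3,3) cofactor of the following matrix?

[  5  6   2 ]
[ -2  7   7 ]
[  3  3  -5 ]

Delete row 3 and column 3; the remaining 2×2 submatrix is [5 6; -2 7].
Its determinant is 5·7 − 6·(-2) = 47.
The cofactor carries sign (−1)^(3+3) = +1, so C_{3,3} = +(47) = 47.

47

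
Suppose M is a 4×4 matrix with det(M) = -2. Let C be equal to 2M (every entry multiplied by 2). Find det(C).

For a 4×4 matrix, det(2M) = 2^4·det(M) = 16·det(M).
det(C) = (16)·(-2) = -32

-32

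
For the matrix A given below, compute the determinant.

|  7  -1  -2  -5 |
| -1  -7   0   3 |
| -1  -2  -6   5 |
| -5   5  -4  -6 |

|A| = -3550

Expand along row 2 (it has 1 zero):
  − (-1) · M_21   where M_21 = det([-1 -2 -5; -2 -6 5; 5 -4 -6]) = -272
  + (-7) · M_22   where M_22 = det([7 -2 -5; -1 -6 5; -5 -4 -6]) = 584
  + (3) · M_24   where M_24 = det([7 -1 -2; -1 -2 -6; -5 5 -4]) = 270
det = (-1)·(-1)·(-272) + (+1)·(-7)·(584) + (+1)·(3)·(270) = -3550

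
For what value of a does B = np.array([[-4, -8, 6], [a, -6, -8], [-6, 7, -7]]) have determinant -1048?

4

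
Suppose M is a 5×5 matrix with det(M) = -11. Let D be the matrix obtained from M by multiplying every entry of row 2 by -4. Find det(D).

|D| = 44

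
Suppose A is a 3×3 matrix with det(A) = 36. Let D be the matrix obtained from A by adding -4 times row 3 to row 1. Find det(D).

det(D) = 36

Adding a multiple of one row to another leaves the determinant unchanged.
det(D) = (1)·(36) = 36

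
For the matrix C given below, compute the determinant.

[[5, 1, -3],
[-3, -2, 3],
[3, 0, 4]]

-37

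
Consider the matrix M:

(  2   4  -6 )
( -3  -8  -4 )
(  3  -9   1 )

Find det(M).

Expand along column 1:
  + 2 · |-8 -4; -9 1| = 2·(-8 − 36) = -88
  − (-3) · |4 -6; -9 1| = −(-3)·(4 − 54) = -150
  + 3 · |4 -6; -8 -4| = 3·(-16 − 48) = -192
Sum: (-88) + (-150) + (-192) = -430

The determinant is -430.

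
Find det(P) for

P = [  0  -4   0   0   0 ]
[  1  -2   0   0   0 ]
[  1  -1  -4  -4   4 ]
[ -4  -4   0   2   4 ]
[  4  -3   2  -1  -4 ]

det(P) = -128

P is block lower-triangular with a 2×2 block and a 3×3 block on the diagonal, so its determinant equals the product of the determinants of the diagonal blocks.
det of the 2×2 block = 4
det of the 3×3 block = -32
det = (4)·(-32) = -128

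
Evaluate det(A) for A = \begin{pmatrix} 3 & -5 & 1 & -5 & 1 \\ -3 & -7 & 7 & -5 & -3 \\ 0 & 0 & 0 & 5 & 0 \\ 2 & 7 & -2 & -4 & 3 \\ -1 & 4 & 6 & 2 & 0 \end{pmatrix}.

Expand along row 3 (it has 4 zeros):
  − (5) · M_34   where M_34 = det([3 -5 1 1; -3 -7 7 -3; 2 7 -2 3; -1 4 6 0]) = 182
det = (-1)·(5)·(182) = -910

|A| = -910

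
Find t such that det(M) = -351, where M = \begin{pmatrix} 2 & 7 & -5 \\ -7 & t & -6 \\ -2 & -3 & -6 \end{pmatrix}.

Expanding along the row containing t, det(M) is linear in t: det(M) = (-22)·t + (-351).
Set (-22)·t + (-351) = -351  ⇒  (-22)·t = 0  ⇒  t = 0.

0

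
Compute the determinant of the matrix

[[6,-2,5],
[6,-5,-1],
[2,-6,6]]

The determinant is -270.

Expand along column 1:
  + 6 · |-5 -1; -6 6| = 6·(-30 − 6) = -216
  − 6 · |-2 5; -6 6| = −6·(-12 − (-30)) = -108
  + 2 · |-2 5; -5 -1| = 2·(2 − (-25)) = 54
Sum: (-216) + (-108) + (54) = -270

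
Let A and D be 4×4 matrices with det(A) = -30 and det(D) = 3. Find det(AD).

-90

det(AD) = det(A)·det(D) = (-30)·(3) = -90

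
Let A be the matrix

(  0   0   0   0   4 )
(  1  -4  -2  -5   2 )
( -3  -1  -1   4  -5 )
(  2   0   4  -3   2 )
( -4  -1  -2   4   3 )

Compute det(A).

300

Expand along row 1 (it has 4 zeros):
  + (4) · M_15   where M_15 = det([1 -4 -2 -5; -3 -1 -1 4; 2 0 4 -3; -4 -1 -2 4]) = 75
det = (+1)·(4)·(75) = 300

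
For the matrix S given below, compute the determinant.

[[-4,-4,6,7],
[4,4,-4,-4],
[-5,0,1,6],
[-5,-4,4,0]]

|S| = -196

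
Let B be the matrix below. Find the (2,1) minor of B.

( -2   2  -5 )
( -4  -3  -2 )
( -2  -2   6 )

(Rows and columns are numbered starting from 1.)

2

Delete row 2 and column 1; the remaining 2×2 submatrix is [2 -5; -2 6].
Its determinant is 2·6 − (-5)·(-2) = 2.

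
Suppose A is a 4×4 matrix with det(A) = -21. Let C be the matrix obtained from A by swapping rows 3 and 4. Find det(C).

21

Swapping two rows multiplies the determinant by −1.
det(C) = (-1)·(-21) = 21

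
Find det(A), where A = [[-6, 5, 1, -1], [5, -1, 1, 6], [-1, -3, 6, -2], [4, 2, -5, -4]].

det(A) = 1422

Expand along row 1:
  + (-6) · M_11   where M_11 = det([-1 1 6; -3 6 -2; 2 -5 -4]) = 36
  − (5) · M_12   where M_12 = det([5 1 6; -1 6 -2; 4 -5 -4]) = -296
  + (1) · M_13   where M_13 = det([5 -1 6; -1 -3 -2; 4 2 -4]) = 152
  − (-1) · M_14   where M_14 = det([5 -1 1; -1 -3 6; 4 2 -5]) = 6
det = (+1)·(-6)·(36) + (-1)·(5)·(-296) + (+1)·(1)·(152) + (-1)·(-1)·(6) = 1422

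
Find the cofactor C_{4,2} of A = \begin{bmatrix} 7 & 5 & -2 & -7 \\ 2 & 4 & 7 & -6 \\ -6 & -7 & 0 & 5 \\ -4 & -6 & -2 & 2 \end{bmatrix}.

Delete row 4 and column 2; the remaining 3×3 submatrix is [7 -2 -7; 2 7 -6; -6 0 5].
Its determinant is -101.
The cofactor carries sign (−1)^(4+2) = +1, so C_{4,2} = +(-101) = -101.

-101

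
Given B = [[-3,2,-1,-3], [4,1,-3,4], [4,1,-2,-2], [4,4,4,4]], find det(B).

-696

Expand along row 1:
  + (-3) · M_11   where M_11 = det([1 -3 4; 1 -2 -2; 4 4 4]) = 84
  − (2) · M_12   where M_12 = det([4 -3 4; 4 -2 -2; 4 4 4]) = 168
  + (-1) · M_13   where M_13 = det([4 1 4; 4 1 -2; 4 4 4]) = 72
  − (-3) · M_14   where M_14 = det([4 1 -3; 4 1 -2; 4 4 4]) = -12
det = (+1)·(-3)·(84) + (-1)·(2)·(168) + (+1)·(-1)·(72) + (-1)·(-3)·(-12) = -696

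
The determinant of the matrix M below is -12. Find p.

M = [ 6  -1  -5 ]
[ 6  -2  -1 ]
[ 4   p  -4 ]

0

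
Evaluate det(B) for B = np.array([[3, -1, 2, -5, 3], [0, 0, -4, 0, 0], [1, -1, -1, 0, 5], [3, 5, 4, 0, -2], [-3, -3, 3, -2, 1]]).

Expand along row 2 (it has 4 zeros):
  − (-4) · M_23   where M_23 = det([3 -1 -5 3; 1 -1 0 5; 3 5 0 -2; -3 -3 -2 1]) = -254
det = (-1)·(-4)·(-254) = -1016

-1016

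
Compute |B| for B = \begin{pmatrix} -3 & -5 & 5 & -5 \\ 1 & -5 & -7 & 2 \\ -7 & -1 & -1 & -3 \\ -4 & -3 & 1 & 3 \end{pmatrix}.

-2594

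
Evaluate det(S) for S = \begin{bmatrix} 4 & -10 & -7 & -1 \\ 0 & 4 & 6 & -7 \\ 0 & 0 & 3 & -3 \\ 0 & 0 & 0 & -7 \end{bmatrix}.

The determinant is -336.

S is upper triangular, so det(S) is the product of the diagonal entries:
det = (4) · (4) · (3) · (-7) = -336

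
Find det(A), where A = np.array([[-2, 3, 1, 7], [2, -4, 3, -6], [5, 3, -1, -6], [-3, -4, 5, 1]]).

Expand along row 1:
  + (-2) · M_11   where M_11 = det([-4 3 -6; 3 -1 -6; -4 5 1]) = -119
  − (3) · M_12   where M_12 = det([2 3 -6; 5 -1 -6; -3 5 1]) = -35
  + (1) · M_13   where M_13 = det([2 -4 -6; 5 3 -6; -3 -4 1]) = -28
  − (7) · M_14   where M_14 = det([2 -4 3; 5 3 -1; -3 -4 5]) = 77
det = (+1)·(-2)·(-119) + (-1)·(3)·(-35) + (+1)·(1)·(-28) + (-1)·(7)·(77) = -224

-224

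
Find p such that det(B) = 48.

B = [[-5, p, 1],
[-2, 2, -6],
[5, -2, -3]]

1

Expanding along the row containing p, det(B) is linear in p: det(B) = (-36)·p + (84).
Set (-36)·p + (84) = 48  ⇒  (-36)·p = -36  ⇒  p = 1.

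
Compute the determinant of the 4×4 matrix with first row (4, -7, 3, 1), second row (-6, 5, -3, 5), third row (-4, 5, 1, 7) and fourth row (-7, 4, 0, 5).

600

Expand along row 4 (it has 1 zero):
  − (-7) · M_41   where M_41 = det([-7 3 1; 5 -3 5; 5 1 7]) = 172
  + (4) · M_42   where M_42 = det([4 3 1; -6 -3 5; -4 1 7]) = -56
  + (5) · M_44   where M_44 = det([4 -7 3; -6 5 -3; -4 5 1]) = -76
det = (-1)·(-7)·(172) + (+1)·(4)·(-56) + (+1)·(5)·(-76) = 600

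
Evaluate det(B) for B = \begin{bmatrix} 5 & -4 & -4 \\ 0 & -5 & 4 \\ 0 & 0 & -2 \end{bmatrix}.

The determinant is 50.

B is upper triangular, so det(B) is the product of the diagonal entries:
det = (5) · (-5) · (-2) = 50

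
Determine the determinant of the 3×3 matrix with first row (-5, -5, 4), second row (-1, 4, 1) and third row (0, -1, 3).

Expand along column 1:
  + (-5) · |4 1; -1 3| = (-5)·(12 − (-1)) = -65
  − (-1) · |-5 4; -1 3| = −(-1)·(-15 − (-4)) = -11
Sum: (-65) + (-11) = -76

-76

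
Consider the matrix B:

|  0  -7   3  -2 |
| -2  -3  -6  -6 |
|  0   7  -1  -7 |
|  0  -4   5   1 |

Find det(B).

|B| = -474

Expand along column 1 (it has 3 zeros):
  − (-2) · M_21   where M_21 = det([-7 3 -2; 7 -1 -7; -4 5 1]) = -237
det = (-1)·(-2)·(-237) = -474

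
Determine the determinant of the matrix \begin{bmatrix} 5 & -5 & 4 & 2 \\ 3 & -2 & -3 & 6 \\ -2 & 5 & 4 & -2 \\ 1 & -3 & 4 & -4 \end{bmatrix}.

Expand along row 1:
  + (5) · M_11   where M_11 = det([-2 -3 6; 5 4 -2; -3 4 -4]) = 130
  − (-5) · M_12   where M_12 = det([3 -3 6; -2 4 -2; 1 4 -4]) = -66
  + (4) · M_13   where M_13 = det([3 -2 6; -2 5 -2; 1 -3 -4]) = -52
  − (2) · M_14   where M_14 = det([3 -2 -3; -2 5 4; 1 -3 4]) = 69
det = (+1)·(5)·(130) + (-1)·(-5)·(-66) + (+1)·(4)·(-52) + (-1)·(2)·(69) = -26

-26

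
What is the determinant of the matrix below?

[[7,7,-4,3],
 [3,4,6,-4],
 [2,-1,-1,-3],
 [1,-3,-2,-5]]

-270

Expand along row 1:
  + (7) · M_11   where M_11 = det([4 6 -4; -1 -1 -3; -3 -2 -5]) = 24
  − (7) · M_12   where M_12 = det([3 6 -4; 2 -1 -3; 1 -2 -5]) = 51
  + (-4) · M_13   where M_13 = det([3 4 -4; 2 -1 -3; 1 -3 -5]) = 36
  − (3) · M_14   where M_14 = det([3 4 6; 2 -1 -1; 1 -3 -2]) = -21
det = (+1)·(7)·(24) + (-1)·(7)·(51) + (+1)·(-4)·(36) + (-1)·(3)·(-21) = -270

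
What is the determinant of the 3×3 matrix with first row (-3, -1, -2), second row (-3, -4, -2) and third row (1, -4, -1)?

Expand along row 1:
  + (-3) · |-4 -2; -4 -1| = (-3)·(4 − 8) = 12
  − (-1) · |-3 -2; 1 -1| = −(-1)·(3 − (-2)) = 5
  + (-2) · |-3 -4; 1 -4| = (-2)·(12 − (-4)) = -32
Sum: (12) + (5) + (-32) = -15

The determinant is -15.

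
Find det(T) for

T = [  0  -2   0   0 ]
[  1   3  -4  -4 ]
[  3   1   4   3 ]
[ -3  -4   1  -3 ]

Expand along row 1 (it has 3 zeros):
  − (-2) · M_12   where M_12 = det([1 -4 -4; 3 4 3; -3 1 -3]) = -75
det = (-1)·(-2)·(-75) = -150

The determinant is -150.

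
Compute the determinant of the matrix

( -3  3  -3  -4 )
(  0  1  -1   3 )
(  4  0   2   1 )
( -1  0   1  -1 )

-69

Expand along column 2 (it has 2 zeros):
  − (3) · M_12   where M_12 = det([0 -1 3; 4 2 1; -1 1 -1]) = 15
  + (1) · M_22   where M_22 = det([-3 -3 -4; 4 2 1; -1 1 -1]) = -24
det = (-1)·(3)·(15) + (+1)·(1)·(-24) = -69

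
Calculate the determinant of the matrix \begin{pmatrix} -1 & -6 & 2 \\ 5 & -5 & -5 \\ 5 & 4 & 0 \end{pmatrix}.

Expand along column 3:
  + 2 · |5 -5; 5 4| = 2·(20 − (-25)) = 90
  − (-5) · |-1 -6; 5 4| = −(-5)·(-4 − (-30)) = 130
Sum: (90) + (130) = 220

220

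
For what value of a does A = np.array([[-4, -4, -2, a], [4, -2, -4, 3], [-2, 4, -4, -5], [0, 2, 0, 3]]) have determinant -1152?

Expanding along the row containing a, det(A) is linear in a: det(A) = (-48)·a + (-960).
Set (-48)·a + (-960) = -1152  ⇒  (-48)·a = -192  ⇒  a = 4.

a = 4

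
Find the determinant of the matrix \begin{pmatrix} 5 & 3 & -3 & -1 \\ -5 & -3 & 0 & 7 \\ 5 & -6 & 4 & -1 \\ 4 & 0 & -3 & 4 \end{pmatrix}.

Expand along row 2 (it has 1 zero):
  − (-5) · M_21   where M_21 = det([3 -3 -1; -6 4 -1; 0 -3 4]) = -51
  + (-3) · M_22   where M_22 = det([5 -3 -1; 5 4 -1; 4 -3 4]) = 168
  + (7) · M_24   where M_24 = det([5 3 -3; 5 -6 4; 4 0 -3]) = 111
det = (-1)·(-5)·(-51) + (+1)·(-3)·(168) + (+1)·(7)·(111) = 18

18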